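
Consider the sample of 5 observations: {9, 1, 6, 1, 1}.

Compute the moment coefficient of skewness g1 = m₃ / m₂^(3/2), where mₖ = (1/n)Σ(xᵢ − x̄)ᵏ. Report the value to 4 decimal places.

x̄ = (9 + 1 + 6 + 1 + 1) / 5 = 3.6000
deviations (xᵢ − x̄): 5.4000, -2.6000, 2.4000, -2.6000, -2.6000
Σ(xᵢ − x̄)² = 55.2000 ⇒ m₂ = 55.2000/5 = 11.04000
Σ(xᵢ − x̄)³ = 118.5600 ⇒ m₃ = 118.5600/5 = 23.71200
m₂^(3/2) = 11.04000^(1.5) = 36.68205
g1 = m₃ / m₂^(3/2) = 23.71200 / 36.68205 ≈ 0.6464

0.6464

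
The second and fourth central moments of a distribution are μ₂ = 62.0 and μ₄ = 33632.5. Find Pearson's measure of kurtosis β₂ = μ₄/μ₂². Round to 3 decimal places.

8.749

μ₂² = 62.0² = 3844.00000
μ₄/μ₂² = 33632.5 / 3844.00000 = 8.74935
β₂ ≈ 8.749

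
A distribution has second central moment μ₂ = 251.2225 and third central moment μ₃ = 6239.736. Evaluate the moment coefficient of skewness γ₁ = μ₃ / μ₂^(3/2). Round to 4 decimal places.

σ = √μ₂ = √251.2225 = 15.85000
σ³ = μ₂^(3/2) = 3981.87663
γ₁ = μ₃/σ³ = 6239.736 / 3981.87663 ≈ 1.5670

1.5670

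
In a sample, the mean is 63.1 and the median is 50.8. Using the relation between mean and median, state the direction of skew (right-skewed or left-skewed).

mean − median = 63.1 − 50.8 = 12.3
mean > median ⇒ the longer tail is on the right ⇒ right-skewed (positively skewed).

right-skewed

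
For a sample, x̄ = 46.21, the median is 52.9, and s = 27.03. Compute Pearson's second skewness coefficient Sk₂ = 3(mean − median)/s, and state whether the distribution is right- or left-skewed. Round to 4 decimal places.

-0.7425, left-skewed

Sk₂ = 3(46.21 − 52.9) / 27.03 = 3 × -6.6900 / 27.03
    = -20.0700 / 27.03 ≈ -0.7425
Sk₂ < 0 ⇒ mean < median ⇒ left-skewed (negative skew).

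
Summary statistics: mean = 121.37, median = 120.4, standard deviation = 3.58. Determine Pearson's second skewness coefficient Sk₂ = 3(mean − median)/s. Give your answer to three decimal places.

0.813

Sk₂ = 3(121.37 − 120.4) / 3.58 = 3 × 0.9700 / 3.58
    = 2.9100 / 3.58 ≈ 0.813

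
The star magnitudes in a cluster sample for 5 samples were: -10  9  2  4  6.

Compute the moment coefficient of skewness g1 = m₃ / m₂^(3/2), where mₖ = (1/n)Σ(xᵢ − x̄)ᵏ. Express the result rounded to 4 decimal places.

x̄ = (-10 + 9 + 2 + 4 + 6) / 5 = 2.2000
deviations (xᵢ − x̄): -12.2000, 6.8000, -0.2000, 1.8000, 3.8000
Σ(xᵢ − x̄)² = 212.8000 ⇒ m₂ = 212.8000/5 = 42.56000
Σ(xᵢ − x̄)³ = -1440.7200 ⇒ m₃ = -1440.7200/5 = -288.14400
m₂^(3/2) = 42.56000^(1.5) = 277.65304
g1 = m₃ / m₂^(3/2) = -288.14400 / 277.65304 ≈ -1.0378

-1.0378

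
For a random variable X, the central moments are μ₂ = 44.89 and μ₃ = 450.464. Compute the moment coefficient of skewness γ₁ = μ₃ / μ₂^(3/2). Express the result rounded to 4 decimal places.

1.4977

σ = √μ₂ = √44.89 = 6.70000
σ³ = μ₂^(3/2) = 300.76300
γ₁ = μ₃/σ³ = 450.464 / 300.76300 ≈ 1.4977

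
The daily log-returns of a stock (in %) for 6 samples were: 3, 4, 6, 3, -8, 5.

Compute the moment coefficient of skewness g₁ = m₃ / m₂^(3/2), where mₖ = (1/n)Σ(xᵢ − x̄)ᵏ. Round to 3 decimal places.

-1.579

x̄ = (3 + 4 + 6 + 3 - 8 + 5) / 6 = 2.1667
deviations (xᵢ − x̄): 0.8333, 1.8333, 3.8333, 0.8333, -10.1667, 2.8333
Σ(xᵢ − x̄)² = 130.8333 ⇒ m₂ = 130.8333/6 = 21.80556
Σ(xᵢ − x̄)³ = -964.4444 ⇒ m₃ = -964.4444/6 = -160.74074
m₂^(3/2) = 21.80556^(1.5) = 101.82414
g₁ = m₃ / m₂^(3/2) = -160.74074 / 101.82414 ≈ -1.579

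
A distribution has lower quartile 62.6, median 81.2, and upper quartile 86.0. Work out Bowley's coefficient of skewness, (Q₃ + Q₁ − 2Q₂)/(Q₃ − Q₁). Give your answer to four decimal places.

numerator: Q₃ + Q₁ − 2Q₂ = 86.0 + 62.6 − 2×81.2 = -13.8000
denominator: Q₃ − Q₁ = 86.0 − 62.6 = 23.4000
Bowley skewness = -13.8000 / 23.4000 ≈ -0.5897

-0.5897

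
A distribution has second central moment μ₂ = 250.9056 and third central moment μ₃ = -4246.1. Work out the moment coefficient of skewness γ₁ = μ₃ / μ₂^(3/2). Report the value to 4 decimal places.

σ = √μ₂ = √250.9056 = 15.84000
σ³ = μ₂^(3/2) = 3974.34470
γ₁ = μ₃/σ³ = -4246.1 / 3974.34470 ≈ -1.0684

-1.0684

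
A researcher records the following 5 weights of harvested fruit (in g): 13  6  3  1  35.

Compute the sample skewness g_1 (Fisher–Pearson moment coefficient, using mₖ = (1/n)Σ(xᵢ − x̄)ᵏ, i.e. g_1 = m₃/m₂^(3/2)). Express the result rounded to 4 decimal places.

x̄ = (13 + 6 + 3 + 1 + 35) / 5 = 11.6000
deviations (xᵢ − x̄): 1.4000, -5.6000, -8.6000, -10.6000, 23.4000
Σ(xᵢ − x̄)² = 767.2000 ⇒ m₂ = 767.2000/5 = 153.44000
Σ(xᵢ − x̄)³ = 10812.9600 ⇒ m₃ = 10812.9600/5 = 2162.59200
m₂^(3/2) = 153.44000^(1.5) = 1900.67510
g_1 = m₃ / m₂^(3/2) = 2162.59200 / 1900.67510 ≈ 1.1378

1.1378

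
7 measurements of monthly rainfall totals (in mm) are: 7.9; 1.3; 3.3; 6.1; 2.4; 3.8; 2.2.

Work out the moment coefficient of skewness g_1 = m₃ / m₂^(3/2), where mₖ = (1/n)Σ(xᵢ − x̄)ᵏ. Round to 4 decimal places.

0.7340

x̄ = (7.9 + 1.3 + 3.3 + 6.1 + 2.4 + 3.8 + 2.2) / 7 = 3.8571
deviations (xᵢ − x̄): 4.0429, -2.5571, -0.5571, 2.2429, -1.4571, -0.0571, -1.6571
Σ(xᵢ − x̄)² = 33.0971 ⇒ m₂ = 33.0971/7 = 4.72816
Σ(xᵢ − x̄)³ = 52.8229 ⇒ m₃ = 52.8229/7 = 7.54613
m₂^(3/2) = 4.72816^(1.5) = 10.28108
g_1 = m₃ / m₂^(3/2) = 7.54613 / 10.28108 ≈ 0.7340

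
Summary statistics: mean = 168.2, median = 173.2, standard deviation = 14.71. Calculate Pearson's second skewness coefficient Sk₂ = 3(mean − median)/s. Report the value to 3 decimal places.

-1.020

Sk₂ = 3(168.2 − 173.2) / 14.71 = 3 × -5.0000 / 14.71
    = -15.0000 / 14.71 ≈ -1.020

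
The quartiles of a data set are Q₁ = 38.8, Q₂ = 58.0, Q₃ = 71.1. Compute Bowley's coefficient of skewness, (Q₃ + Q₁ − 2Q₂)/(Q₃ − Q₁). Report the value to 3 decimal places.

-0.189

numerator: Q₃ + Q₁ − 2Q₂ = 71.1 + 38.8 − 2×58.0 = -6.1000
denominator: Q₃ − Q₁ = 71.1 − 38.8 = 32.3000
Bowley skewness = -6.1000 / 32.3000 ≈ -0.189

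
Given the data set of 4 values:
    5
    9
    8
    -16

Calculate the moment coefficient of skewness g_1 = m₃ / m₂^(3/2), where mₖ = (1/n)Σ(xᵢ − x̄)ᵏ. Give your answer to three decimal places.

x̄ = (5 + 9 + 8 - 16) / 4 = 1.5000
deviations (xᵢ − x̄): 3.5000, 7.5000, 6.5000, -17.5000
Σ(xᵢ − x̄)² = 417.0000 ⇒ m₂ = 417.0000/4 = 104.25000
Σ(xᵢ − x̄)³ = -4620.0000 ⇒ m₃ = -4620.0000/4 = -1155.00000
m₂^(3/2) = 104.25000^(1.5) = 1064.42262
g_1 = m₃ / m₂^(3/2) = -1155.00000 / 1064.42262 ≈ -1.085

-1.085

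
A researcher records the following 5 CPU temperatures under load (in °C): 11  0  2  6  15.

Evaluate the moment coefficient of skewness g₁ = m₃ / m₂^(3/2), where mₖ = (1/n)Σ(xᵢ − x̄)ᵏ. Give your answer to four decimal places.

0.2321

x̄ = (11 + 0 + 2 + 6 + 15) / 5 = 6.8000
deviations (xᵢ − x̄): 4.2000, -6.8000, -4.8000, -0.8000, 8.2000
Σ(xᵢ − x̄)² = 154.8000 ⇒ m₂ = 154.8000/5 = 30.96000
Σ(xᵢ − x̄)³ = 199.9200 ⇒ m₃ = 199.9200/5 = 39.98400
m₂^(3/2) = 30.96000^(1.5) = 172.26674
g₁ = m₃ / m₂^(3/2) = 39.98400 / 172.26674 ≈ 0.2321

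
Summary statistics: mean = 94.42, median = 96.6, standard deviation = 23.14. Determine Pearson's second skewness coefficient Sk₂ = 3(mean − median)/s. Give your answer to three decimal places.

Sk₂ = 3(94.42 − 96.6) / 23.14 = 3 × -2.1800 / 23.14
    = -6.5400 / 23.14 ≈ -0.283

-0.283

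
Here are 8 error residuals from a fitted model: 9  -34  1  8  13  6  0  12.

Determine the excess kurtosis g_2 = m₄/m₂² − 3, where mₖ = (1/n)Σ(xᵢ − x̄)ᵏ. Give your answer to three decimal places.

x̄ = 1.8750
Σ(xᵢ − x̄)² = 1622.8750 ⇒ m₂ = 202.85938
Σ(xᵢ − x̄)⁴ = 1686523.6504 ⇒ m₄ = 210815.45630
m₂² = 41151.92603
g_2 = m₄/m₂² − 3 = 5.12286 − 3 ≈ 2.123

2.123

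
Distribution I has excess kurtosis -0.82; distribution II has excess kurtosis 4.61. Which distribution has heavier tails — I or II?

II

Higher excess kurtosis ⇒ heavier tails relative to the normal distribution.
-0.82 vs 4.61: the larger is 4.61, so II has heavier tails. (II is leptokurtic — heavier-than-normal tails; the other is platykurtic.)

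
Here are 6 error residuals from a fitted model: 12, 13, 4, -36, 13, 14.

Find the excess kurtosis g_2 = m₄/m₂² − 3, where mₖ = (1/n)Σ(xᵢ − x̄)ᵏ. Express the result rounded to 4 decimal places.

0.9407

x̄ = 3.3333
Σ(xᵢ − x̄)² = 1923.3333 ⇒ m₂ = 320.55556
Σ(xᵢ − x̄)⁴ = 2429603.7778 ⇒ m₄ = 404933.96296
m₂² = 102755.86420
g_2 = m₄/m₂² − 3 = 3.94074 − 3 ≈ 0.9407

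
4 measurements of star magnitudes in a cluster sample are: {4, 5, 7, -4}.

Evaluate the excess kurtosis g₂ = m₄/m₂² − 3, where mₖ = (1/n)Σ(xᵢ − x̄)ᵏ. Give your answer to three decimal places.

-0.817

x̄ = 3.0000
Σ(xᵢ − x̄)² = 70.0000 ⇒ m₂ = 17.50000
Σ(xᵢ − x̄)⁴ = 2674.0000 ⇒ m₄ = 668.50000
m₂² = 306.25000
g₂ = m₄/m₂² − 3 = 2.18286 − 3 ≈ -0.817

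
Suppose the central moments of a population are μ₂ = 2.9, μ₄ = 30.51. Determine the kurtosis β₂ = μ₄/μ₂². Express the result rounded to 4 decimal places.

3.6278

μ₂² = 2.9² = 8.41000
μ₄/μ₂² = 30.51 / 8.41000 = 3.62782
β₂ ≈ 3.6278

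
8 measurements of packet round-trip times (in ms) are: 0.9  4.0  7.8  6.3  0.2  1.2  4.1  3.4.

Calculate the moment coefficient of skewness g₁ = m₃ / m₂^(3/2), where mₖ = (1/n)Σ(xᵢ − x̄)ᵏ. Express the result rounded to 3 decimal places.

0.305

x̄ = (0.9 + 4.0 + 7.8 + 6.3 + 0.2 + 1.2 + 4.1 + 3.4) / 8 = 3.4875
deviations (xᵢ − x̄): -2.5875, 0.5125, 4.3125, 2.8125, -3.2875, -2.2875, 0.6125, -0.0875
Σ(xᵢ − x̄)² = 49.8887 ⇒ m₂ = 49.8887/8 = 6.23609
Σ(xᵢ − x̄)³ = 37.9898 ⇒ m₃ = 37.9898/8 = 4.74873
m₂^(3/2) = 6.23609^(1.5) = 15.57288
g₁ = m₃ / m₂^(3/2) = 4.74873 / 15.57288 ≈ 0.305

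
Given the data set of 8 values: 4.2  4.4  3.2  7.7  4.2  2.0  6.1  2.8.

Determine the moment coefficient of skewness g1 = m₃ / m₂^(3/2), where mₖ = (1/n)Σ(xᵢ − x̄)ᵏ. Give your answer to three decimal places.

x̄ = (4.2 + 4.4 + 3.2 + 7.7 + 4.2 + 2.0 + 6.1 + 2.8) / 8 = 4.3250
deviations (xᵢ − x̄): -0.1250, 0.0750, -1.1250, 3.3750, -0.1250, -2.3250, 1.7750, -1.5250
Σ(xᵢ − x̄)² = 23.5750 ⇒ m₂ = 23.5750/8 = 2.94688
Σ(xᵢ − x̄)³ = 26.4937 ⇒ m₃ = 26.4937/8 = 3.31172
m₂^(3/2) = 2.94688^(1.5) = 5.05874
g1 = m₃ / m₂^(3/2) = 3.31172 / 5.05874 ≈ 0.655

0.655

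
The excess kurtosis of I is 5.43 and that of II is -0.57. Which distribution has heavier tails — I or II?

Higher excess kurtosis ⇒ heavier tails relative to the normal distribution.
5.43 vs -0.57: the larger is 5.43, so I has heavier tails. (I is leptokurtic — heavier-than-normal tails; the other is platykurtic.)

I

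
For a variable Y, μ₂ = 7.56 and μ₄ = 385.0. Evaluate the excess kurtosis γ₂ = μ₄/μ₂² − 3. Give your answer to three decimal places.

μ₂² = 7.56² = 57.15360
μ₄/μ₂² = 385.0 / 57.15360 = 6.73623
γ₂ = 6.73623 − 3 ≈ 3.736

3.736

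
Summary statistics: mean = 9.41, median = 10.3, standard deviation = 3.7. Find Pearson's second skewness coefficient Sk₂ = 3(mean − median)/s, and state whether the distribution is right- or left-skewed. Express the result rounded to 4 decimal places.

Sk₂ = 3(9.41 − 10.3) / 3.7 = 3 × -0.8900 / 3.7
    = -2.6700 / 3.7 ≈ -0.7216
Sk₂ < 0 ⇒ mean < median ⇒ left-skewed (negative skew).

-0.7216, left-skewed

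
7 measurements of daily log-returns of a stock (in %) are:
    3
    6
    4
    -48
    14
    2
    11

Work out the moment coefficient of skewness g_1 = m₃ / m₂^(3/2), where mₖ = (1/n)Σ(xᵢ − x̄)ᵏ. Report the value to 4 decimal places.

x̄ = (3 + 6 + 4 - 48 + 14 + 2 + 11) / 7 = -1.1429
deviations (xᵢ − x̄): 4.1429, 7.1429, 5.1429, -46.8571, 15.1429, 3.1429, 12.1429
Σ(xᵢ − x̄)² = 2676.8571 ⇒ m₂ = 2676.8571/7 = 382.40816
Σ(xᵢ − x̄)³ = -97013.7551 ⇒ m₃ = -97013.7551/7 = -13859.10787
m₂^(3/2) = 382.40816^(1.5) = 7478.09076
g_1 = m₃ / m₂^(3/2) = -13859.10787 / 7478.09076 ≈ -1.8533

-1.8533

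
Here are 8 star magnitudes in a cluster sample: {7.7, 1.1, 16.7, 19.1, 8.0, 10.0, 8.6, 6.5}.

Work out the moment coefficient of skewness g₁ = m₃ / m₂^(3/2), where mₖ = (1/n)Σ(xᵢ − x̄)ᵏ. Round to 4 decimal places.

x̄ = (7.7 + 1.1 + 16.7 + 19.1 + 8.0 + 10.0 + 8.6 + 6.5) / 8 = 9.7125
deviations (xᵢ − x̄): -2.0125, -8.6125, 6.9875, 9.3875, -1.7125, 0.2875, -1.1125, -3.2125
Σ(xᵢ − x̄)² = 229.7488 ⇒ m₂ = 229.7488/8 = 28.71859
Σ(xᵢ − x̄)³ = 481.9274 ⇒ m₃ = 481.9274/8 = 60.24093
m₂^(3/2) = 28.71859^(1.5) = 153.90217
g₁ = m₃ / m₂^(3/2) = 60.24093 / 153.90217 ≈ 0.3914

0.3914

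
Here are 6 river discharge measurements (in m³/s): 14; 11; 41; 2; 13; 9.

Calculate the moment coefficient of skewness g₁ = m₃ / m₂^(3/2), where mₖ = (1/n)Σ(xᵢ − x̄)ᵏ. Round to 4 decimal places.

1.3644

x̄ = (14 + 11 + 41 + 2 + 13 + 9) / 6 = 15.0000
deviations (xᵢ − x̄): -1.0000, -4.0000, 26.0000, -13.0000, -2.0000, -6.0000
Σ(xᵢ − x̄)² = 902.0000 ⇒ m₂ = 902.0000/6 = 150.33333
Σ(xᵢ − x̄)³ = 15090.0000 ⇒ m₃ = 15090.0000/6 = 2515.00000
m₂^(3/2) = 150.33333^(1.5) = 1843.24443
g₁ = m₃ / m₂^(3/2) = 2515.00000 / 1843.24443 ≈ 1.3644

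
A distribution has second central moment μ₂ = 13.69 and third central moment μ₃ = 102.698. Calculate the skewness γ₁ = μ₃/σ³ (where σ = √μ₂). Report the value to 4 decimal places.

2.0275

σ = √μ₂ = √13.69 = 3.70000
σ³ = μ₂^(3/2) = 50.65300
γ₁ = μ₃/σ³ = 102.698 / 50.65300 ≈ 2.0275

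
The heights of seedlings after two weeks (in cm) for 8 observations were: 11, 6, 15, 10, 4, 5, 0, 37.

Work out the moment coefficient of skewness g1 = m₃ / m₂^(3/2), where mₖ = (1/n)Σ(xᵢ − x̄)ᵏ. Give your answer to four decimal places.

x̄ = (11 + 6 + 15 + 10 + 4 + 5 + 0 + 37) / 8 = 11.0000
deviations (xᵢ − x̄): 0.0000, -5.0000, 4.0000, -1.0000, -7.0000, -6.0000, -11.0000, 26.0000
Σ(xᵢ − x̄)² = 924.0000 ⇒ m₂ = 924.0000/8 = 115.50000
Σ(xᵢ − x̄)³ = 15624.0000 ⇒ m₃ = 15624.0000/8 = 1953.00000
m₂^(3/2) = 115.50000^(1.5) = 1241.28920
g1 = m₃ / m₂^(3/2) = 1953.00000 / 1241.28920 ≈ 1.5734

1.5734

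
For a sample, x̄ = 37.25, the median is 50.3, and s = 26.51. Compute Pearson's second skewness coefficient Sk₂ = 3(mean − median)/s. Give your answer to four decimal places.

-1.4768

Sk₂ = 3(37.25 − 50.3) / 26.51 = 3 × -13.0500 / 26.51
    = -39.1500 / 26.51 ≈ -1.4768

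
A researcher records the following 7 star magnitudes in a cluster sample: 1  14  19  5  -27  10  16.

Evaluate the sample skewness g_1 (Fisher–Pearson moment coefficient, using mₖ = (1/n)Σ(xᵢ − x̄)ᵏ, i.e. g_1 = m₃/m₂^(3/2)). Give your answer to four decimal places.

-1.4100

x̄ = (1 + 14 + 19 + 5 - 27 + 10 + 16) / 7 = 5.4286
deviations (xᵢ − x̄): -4.4286, 8.5714, 13.5714, -0.4286, -32.4286, 4.5714, 10.5714
Σ(xᵢ − x̄)² = 1461.7143 ⇒ m₂ = 1461.7143/7 = 208.81633
Σ(xᵢ − x̄)³ = -29782.8980 ⇒ m₃ = -29782.8980/7 = -4254.69971
m₂^(3/2) = 208.81633^(1.5) = 3017.49582
g_1 = m₃ / m₂^(3/2) = -4254.69971 / 3017.49582 ≈ -1.4100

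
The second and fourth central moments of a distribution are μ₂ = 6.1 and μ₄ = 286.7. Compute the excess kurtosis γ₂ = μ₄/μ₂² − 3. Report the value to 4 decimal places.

μ₂² = 6.1² = 37.21000
μ₄/μ₂² = 286.7 / 37.21000 = 7.70492
γ₂ = 7.70492 − 3 ≈ 4.7049

4.7049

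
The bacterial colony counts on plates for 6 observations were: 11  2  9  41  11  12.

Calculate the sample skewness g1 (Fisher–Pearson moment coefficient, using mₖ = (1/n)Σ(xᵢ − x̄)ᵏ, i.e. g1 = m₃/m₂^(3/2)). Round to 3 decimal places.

x̄ = (11 + 2 + 9 + 41 + 11 + 12) / 6 = 14.3333
deviations (xᵢ − x̄): -3.3333, -12.3333, -5.3333, 26.6667, -3.3333, -2.3333
Σ(xᵢ − x̄)² = 919.3333 ⇒ m₂ = 919.3333/6 = 153.22222
Σ(xᵢ − x̄)³ = 16848.4444 ⇒ m₃ = 16848.4444/6 = 2808.07407
m₂^(3/2) = 153.22222^(1.5) = 1896.63008
g1 = m₃ / m₂^(3/2) = 2808.07407 / 1896.63008 ≈ 1.481

1.481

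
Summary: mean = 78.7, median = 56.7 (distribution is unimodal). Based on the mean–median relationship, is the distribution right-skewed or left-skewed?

right-skewed

mean − median = 78.7 − 56.7 = 22.0
mean > median ⇒ the longer tail is on the right ⇒ right-skewed (positively skewed).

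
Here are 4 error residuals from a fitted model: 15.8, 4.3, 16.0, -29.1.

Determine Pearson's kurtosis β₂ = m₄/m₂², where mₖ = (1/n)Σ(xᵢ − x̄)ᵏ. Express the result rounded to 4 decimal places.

x̄ = 1.7500
Σ(xᵢ − x̄)² = 1358.6900 ⇒ m₂ = 339.67250
Σ(xᵢ − x̄)⁴ = 986020.1254 ⇒ m₄ = 246505.03136
m₂² = 115377.40726
β₂ = m₄/m₂² = 246505.03136 / 115377.40726 ≈ 2.1365

2.1365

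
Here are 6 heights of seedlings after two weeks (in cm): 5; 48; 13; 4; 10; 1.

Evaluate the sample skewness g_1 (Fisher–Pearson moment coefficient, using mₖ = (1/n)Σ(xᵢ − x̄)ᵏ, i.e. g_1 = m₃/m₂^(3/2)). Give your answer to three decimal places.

x̄ = (5 + 48 + 13 + 4 + 10 + 1) / 6 = 13.5000
deviations (xᵢ − x̄): -8.5000, 34.5000, -0.5000, -9.5000, -3.5000, -12.5000
Σ(xᵢ − x̄)² = 1521.5000 ⇒ m₂ = 1521.5000/6 = 253.58333
Σ(xᵢ − x̄)³ = 37596.0000 ⇒ m₃ = 37596.0000/6 = 6266.00000
m₂^(3/2) = 253.58333^(1.5) = 4038.13710
g_1 = m₃ / m₂^(3/2) = 6266.00000 / 4038.13710 ≈ 1.552

1.552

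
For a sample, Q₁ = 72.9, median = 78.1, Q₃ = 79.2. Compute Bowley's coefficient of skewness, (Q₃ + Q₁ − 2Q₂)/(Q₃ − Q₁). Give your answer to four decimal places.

-0.6508

numerator: Q₃ + Q₁ − 2Q₂ = 79.2 + 72.9 − 2×78.1 = -4.1000
denominator: Q₃ − Q₁ = 79.2 − 72.9 = 6.3000
Bowley skewness = -4.1000 / 6.3000 ≈ -0.6508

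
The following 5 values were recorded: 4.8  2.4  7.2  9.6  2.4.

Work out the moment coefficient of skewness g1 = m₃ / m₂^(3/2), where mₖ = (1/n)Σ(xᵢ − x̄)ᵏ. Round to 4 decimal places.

x̄ = (4.8 + 2.4 + 7.2 + 9.6 + 2.4) / 5 = 5.2800
deviations (xᵢ − x̄): -0.4800, -2.8800, 1.9200, 4.3200, -2.8800
Σ(xᵢ − x̄)² = 39.1680 ⇒ m₂ = 39.1680/5 = 7.83360
Σ(xᵢ − x̄)³ = 39.8131 ⇒ m₃ = 39.8131/5 = 7.96262
m₂^(3/2) = 7.83360^(1.5) = 21.92513
g1 = m₃ / m₂^(3/2) = 7.96262 / 21.92513 ≈ 0.3632

0.3632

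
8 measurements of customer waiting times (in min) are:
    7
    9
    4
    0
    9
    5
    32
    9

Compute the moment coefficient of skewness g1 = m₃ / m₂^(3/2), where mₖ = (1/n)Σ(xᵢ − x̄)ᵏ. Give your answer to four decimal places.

1.7770

x̄ = (7 + 9 + 4 + 0 + 9 + 5 + 32 + 9) / 8 = 9.3750
deviations (xᵢ − x̄): -2.3750, -0.3750, -5.3750, -9.3750, -0.3750, -4.3750, 22.6250, -0.3750
Σ(xᵢ − x̄)² = 653.8750 ⇒ m₂ = 653.8750/8 = 81.73438
Σ(xᵢ − x̄)³ = 10504.9688 ⇒ m₃ = 10504.9688/8 = 1313.12109
m₂^(3/2) = 81.73438^(1.5) = 738.93650
g1 = m₃ / m₂^(3/2) = 1313.12109 / 738.93650 ≈ 1.7770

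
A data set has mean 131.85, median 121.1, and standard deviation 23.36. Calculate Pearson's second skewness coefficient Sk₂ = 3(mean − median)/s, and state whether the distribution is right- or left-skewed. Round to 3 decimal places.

Sk₂ = 3(131.85 − 121.1) / 23.36 = 3 × 10.7500 / 23.36
    = 32.2500 / 23.36 ≈ 1.381
Sk₂ > 0 ⇒ mean > median ⇒ right-skewed (positive skew).

1.381, right-skewed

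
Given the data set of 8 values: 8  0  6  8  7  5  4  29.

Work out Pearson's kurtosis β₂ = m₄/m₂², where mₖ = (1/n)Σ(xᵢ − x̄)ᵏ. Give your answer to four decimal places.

x̄ = 8.3750
Σ(xᵢ − x̄)² = 533.8750 ⇒ m₂ = 66.73438
Σ(xᵢ − x̄)⁴ = 186408.4316 ⇒ m₄ = 23301.05396
m₂² = 4453.47681
β₂ = m₄/m₂² = 23301.05396 / 4453.47681 ≈ 5.2321

5.2321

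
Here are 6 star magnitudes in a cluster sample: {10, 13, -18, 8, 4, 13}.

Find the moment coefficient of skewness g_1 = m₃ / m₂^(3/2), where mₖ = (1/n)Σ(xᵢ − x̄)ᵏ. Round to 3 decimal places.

x̄ = (10 + 13 - 18 + 8 + 4 + 13) / 6 = 5.0000
deviations (xᵢ − x̄): 5.0000, 8.0000, -23.0000, 3.0000, -1.0000, 8.0000
Σ(xᵢ − x̄)² = 692.0000 ⇒ m₂ = 692.0000/6 = 115.33333
Σ(xᵢ − x̄)³ = -10992.0000 ⇒ m₃ = -10992.0000/6 = -1832.00000
m₂^(3/2) = 115.33333^(1.5) = 1238.60340
g_1 = m₃ / m₂^(3/2) = -1832.00000 / 1238.60340 ≈ -1.479

-1.479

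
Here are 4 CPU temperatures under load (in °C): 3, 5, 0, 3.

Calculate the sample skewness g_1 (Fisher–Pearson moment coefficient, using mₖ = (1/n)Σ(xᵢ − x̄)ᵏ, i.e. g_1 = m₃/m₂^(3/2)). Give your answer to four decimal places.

-0.4118

x̄ = (3 + 5 + 0 + 3) / 4 = 2.7500
deviations (xᵢ − x̄): 0.2500, 2.2500, -2.7500, 0.2500
Σ(xᵢ − x̄)² = 12.7500 ⇒ m₂ = 12.7500/4 = 3.18750
Σ(xᵢ − x̄)³ = -9.3750 ⇒ m₃ = -9.3750/4 = -2.34375
m₂^(3/2) = 3.18750^(1.5) = 5.69083
g_1 = m₃ / m₂^(3/2) = -2.34375 / 5.69083 ≈ -0.4118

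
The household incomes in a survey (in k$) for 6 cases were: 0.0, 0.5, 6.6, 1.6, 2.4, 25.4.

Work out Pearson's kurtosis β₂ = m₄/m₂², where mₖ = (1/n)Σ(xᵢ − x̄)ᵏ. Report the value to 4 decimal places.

x̄ = 6.0833
Σ(xᵢ − x̄)² = 475.2483 ⇒ m₂ = 79.20806
Σ(xᵢ − x̄)⁴ = 142158.1541 ⇒ m₄ = 23693.02569
m₂² = 6273.91606
β₂ = m₄/m₂² = 23693.02569 / 6273.91606 ≈ 3.7764

3.7764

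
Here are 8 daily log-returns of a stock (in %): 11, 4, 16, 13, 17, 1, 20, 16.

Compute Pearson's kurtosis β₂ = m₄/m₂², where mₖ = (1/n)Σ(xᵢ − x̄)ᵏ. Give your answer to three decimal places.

2.129

x̄ = 12.2500
Σ(xᵢ − x̄)² = 307.5000 ⇒ m₂ = 38.43750
Σ(xᵢ − x̄)⁴ = 25165.4063 ⇒ m₄ = 3145.67578
m₂² = 1477.44141
β₂ = m₄/m₂² = 3145.67578 / 1477.44141 ≈ 2.129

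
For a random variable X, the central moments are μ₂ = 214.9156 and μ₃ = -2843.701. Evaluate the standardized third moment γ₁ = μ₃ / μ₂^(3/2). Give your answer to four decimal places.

σ = √μ₂ = √214.9156 = 14.66000
σ³ = μ₂^(3/2) = 3150.66270
γ₁ = μ₃/σ³ = -2843.701 / 3150.66270 ≈ -0.9026

-0.9026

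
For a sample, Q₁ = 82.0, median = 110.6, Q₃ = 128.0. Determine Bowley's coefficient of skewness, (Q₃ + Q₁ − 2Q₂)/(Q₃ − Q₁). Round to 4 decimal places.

numerator: Q₃ + Q₁ − 2Q₂ = 128.0 + 82.0 − 2×110.6 = -11.2000
denominator: Q₃ − Q₁ = 128.0 − 82.0 = 46.0000
Bowley skewness = -11.2000 / 46.0000 ≈ -0.2435

-0.2435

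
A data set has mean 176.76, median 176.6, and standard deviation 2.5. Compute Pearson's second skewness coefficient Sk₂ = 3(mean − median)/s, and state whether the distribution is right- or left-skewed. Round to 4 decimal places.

Sk₂ = 3(176.76 − 176.6) / 2.5 = 3 × 0.1600 / 2.5
    = 0.4800 / 2.5 ≈ 0.1920
Sk₂ > 0 ⇒ mean > median ⇒ right-skewed (positive skew).

0.1920, right-skewed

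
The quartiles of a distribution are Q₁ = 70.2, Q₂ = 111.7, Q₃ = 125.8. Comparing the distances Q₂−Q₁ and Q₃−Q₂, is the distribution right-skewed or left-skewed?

Q₂ − Q₁ = 41.5;  Q₃ − Q₂ = 14.1
Q₂ − Q₁ > Q₃ − Q₂ ⇒ the lower half is more spread out ⇒ left-skewed.

left-skewed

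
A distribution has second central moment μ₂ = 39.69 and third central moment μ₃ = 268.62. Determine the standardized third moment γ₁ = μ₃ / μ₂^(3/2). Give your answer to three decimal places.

σ = √μ₂ = √39.69 = 6.30000
σ³ = μ₂^(3/2) = 250.04700
γ₁ = μ₃/σ³ = 268.62 / 250.04700 ≈ 1.074

1.074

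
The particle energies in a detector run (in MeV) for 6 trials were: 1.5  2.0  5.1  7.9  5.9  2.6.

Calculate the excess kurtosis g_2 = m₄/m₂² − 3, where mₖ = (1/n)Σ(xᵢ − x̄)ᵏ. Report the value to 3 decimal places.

-1.351

x̄ = 4.1667
Σ(xᵢ − x̄)² = 32.0733 ⇒ m₂ = 5.34556
Σ(xᵢ − x̄)⁴ = 282.6772 ⇒ m₄ = 47.11286
m₂² = 28.57496
g_2 = m₄/m₂² − 3 = 1.64875 − 3 ≈ -1.351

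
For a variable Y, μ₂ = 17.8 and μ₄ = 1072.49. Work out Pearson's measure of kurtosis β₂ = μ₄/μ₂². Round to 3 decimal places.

μ₂² = 17.8² = 316.84000
μ₄/μ₂² = 1072.49 / 316.84000 = 3.38496
β₂ ≈ 3.385

3.385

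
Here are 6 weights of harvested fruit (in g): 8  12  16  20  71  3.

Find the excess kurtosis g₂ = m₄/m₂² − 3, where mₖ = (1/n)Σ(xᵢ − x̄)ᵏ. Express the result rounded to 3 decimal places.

0.808

x̄ = 21.6667
Σ(xᵢ − x̄)² = 3097.3333 ⇒ m₂ = 516.22222
Σ(xᵢ − x̄)⁴ = 6089344.4444 ⇒ m₄ = 1014890.74074
m₂² = 266485.38272
g₂ = m₄/m₂² − 3 = 3.80843 − 3 ≈ 0.808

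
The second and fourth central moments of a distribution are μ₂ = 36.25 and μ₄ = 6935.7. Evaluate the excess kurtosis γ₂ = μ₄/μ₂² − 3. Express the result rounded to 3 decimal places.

μ₂² = 36.25² = 1314.06250
μ₄/μ₂² = 6935.7 / 1314.06250 = 5.27806
γ₂ = 5.27806 − 3 ≈ 2.278

2.278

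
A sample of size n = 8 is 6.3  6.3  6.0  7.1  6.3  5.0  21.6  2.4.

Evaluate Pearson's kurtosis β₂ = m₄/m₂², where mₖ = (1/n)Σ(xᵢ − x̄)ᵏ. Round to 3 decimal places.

x̄ = 7.6250
Σ(xᵢ − x̄)² = 237.6750 ⇒ m₂ = 29.70938
Σ(xᵢ − x̄)⁴ = 38951.4345 ⇒ m₄ = 4868.92931
m₂² = 882.64696
β₂ = m₄/m₂² = 4868.92931 / 882.64696 ≈ 5.516

5.516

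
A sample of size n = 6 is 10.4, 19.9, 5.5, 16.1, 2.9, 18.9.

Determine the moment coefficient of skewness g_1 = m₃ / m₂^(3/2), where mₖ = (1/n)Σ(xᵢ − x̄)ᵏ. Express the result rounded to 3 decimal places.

-0.217

x̄ = (10.4 + 19.9 + 5.5 + 16.1 + 2.9 + 18.9) / 6 = 12.2833
deviations (xᵢ − x̄): -1.8833, 7.6167, -6.7833, 3.8167, -9.3833, 6.6167
Σ(xᵢ − x̄)² = 253.9683 ⇒ m₂ = 253.9683/6 = 42.32806
Σ(xᵢ − x̄)³ = -357.8326 ⇒ m₃ = -357.8326/6 = -59.63876
m₂^(3/2) = 42.32806^(1.5) = 275.38639
g_1 = m₃ / m₂^(3/2) = -59.63876 / 275.38639 ≈ -0.217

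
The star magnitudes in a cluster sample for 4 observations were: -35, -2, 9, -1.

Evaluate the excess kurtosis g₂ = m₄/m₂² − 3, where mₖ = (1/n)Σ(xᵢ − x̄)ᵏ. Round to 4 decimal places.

x̄ = -7.2500
Σ(xᵢ − x̄)² = 1100.7500 ⇒ m₂ = 275.18750
Σ(xᵢ − x̄)⁴ = 665010.8281 ⇒ m₄ = 166252.70703
m₂² = 75728.16016
g₂ = m₄/m₂² − 3 = 2.19539 − 3 ≈ -0.8046

-0.8046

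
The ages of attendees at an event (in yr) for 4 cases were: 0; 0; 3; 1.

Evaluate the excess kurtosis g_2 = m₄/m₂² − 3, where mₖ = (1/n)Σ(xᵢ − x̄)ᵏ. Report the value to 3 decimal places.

-1.000

x̄ = 1.0000
Σ(xᵢ − x̄)² = 6.0000 ⇒ m₂ = 1.50000
Σ(xᵢ − x̄)⁴ = 18.0000 ⇒ m₄ = 4.50000
m₂² = 2.25000
g_2 = m₄/m₂² − 3 = 2.00000 − 3 ≈ -1.000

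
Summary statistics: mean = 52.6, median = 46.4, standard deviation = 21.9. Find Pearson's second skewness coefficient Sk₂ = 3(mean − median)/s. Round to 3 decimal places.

0.849

Sk₂ = 3(52.6 − 46.4) / 21.9 = 3 × 6.2000 / 21.9
    = 18.6000 / 21.9 ≈ 0.849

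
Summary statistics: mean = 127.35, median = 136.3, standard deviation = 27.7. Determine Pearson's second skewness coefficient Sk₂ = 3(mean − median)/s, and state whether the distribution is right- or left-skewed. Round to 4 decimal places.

-0.9693, left-skewed

Sk₂ = 3(127.35 − 136.3) / 27.7 = 3 × -8.9500 / 27.7
    = -26.8500 / 27.7 ≈ -0.9693
Sk₂ < 0 ⇒ mean < median ⇒ left-skewed (negative skew).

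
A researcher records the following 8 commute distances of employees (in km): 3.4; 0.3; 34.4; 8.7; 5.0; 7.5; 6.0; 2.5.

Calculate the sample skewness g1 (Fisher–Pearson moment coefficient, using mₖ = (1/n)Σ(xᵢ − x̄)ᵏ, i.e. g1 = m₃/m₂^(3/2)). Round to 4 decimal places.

1.9861

x̄ = (3.4 + 0.3 + 34.4 + 8.7 + 5.0 + 7.5 + 6.0 + 2.5) / 8 = 8.4750
deviations (xᵢ − x̄): -5.0750, -8.1750, 25.9250, 0.2250, -3.4750, -0.9750, -2.4750, -5.9750
Σ(xᵢ − x̄)² = 819.5950 ⇒ m₂ = 819.5950/8 = 102.44937
Σ(xᵢ − x̄)³ = 16475.9377 ⇒ m₃ = 16475.9377/8 = 2059.49222
m₂^(3/2) = 102.44937^(1.5) = 1036.96469
g1 = m₃ / m₂^(3/2) = 2059.49222 / 1036.96469 ≈ 1.9861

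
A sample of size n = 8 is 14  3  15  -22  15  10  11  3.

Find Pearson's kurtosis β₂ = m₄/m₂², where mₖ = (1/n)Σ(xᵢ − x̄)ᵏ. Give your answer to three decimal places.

4.502

x̄ = 6.1250
Σ(xᵢ − x̄)² = 1068.8750 ⇒ m₂ = 133.60938
Σ(xᵢ − x̄)⁴ = 642940.7129 ⇒ m₄ = 80367.58911
m₂² = 17851.46509
β₂ = m₄/m₂² = 80367.58911 / 17851.46509 ≈ 4.502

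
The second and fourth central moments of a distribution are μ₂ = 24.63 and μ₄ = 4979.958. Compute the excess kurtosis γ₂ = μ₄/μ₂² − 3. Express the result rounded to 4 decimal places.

μ₂² = 24.63² = 606.63690
μ₄/μ₂² = 4979.958 / 606.63690 = 8.20912
γ₂ = 8.20912 − 3 ≈ 5.2091

5.2091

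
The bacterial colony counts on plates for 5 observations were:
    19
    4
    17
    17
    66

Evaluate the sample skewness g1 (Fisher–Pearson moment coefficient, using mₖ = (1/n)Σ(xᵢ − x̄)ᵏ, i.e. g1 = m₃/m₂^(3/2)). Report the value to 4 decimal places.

1.2519

x̄ = (19 + 4 + 17 + 17 + 66) / 5 = 24.6000
deviations (xᵢ − x̄): -5.6000, -20.6000, -7.6000, -7.6000, 41.4000
Σ(xᵢ − x̄)² = 2285.2000 ⇒ m₂ = 2285.2000/5 = 457.04000
Σ(xᵢ − x̄)³ = 61162.5600 ⇒ m₃ = 61162.5600/5 = 12232.51200
m₂^(3/2) = 457.04000^(1.5) = 9770.82684
g1 = m₃ / m₂^(3/2) = 12232.51200 / 9770.82684 ≈ 1.2519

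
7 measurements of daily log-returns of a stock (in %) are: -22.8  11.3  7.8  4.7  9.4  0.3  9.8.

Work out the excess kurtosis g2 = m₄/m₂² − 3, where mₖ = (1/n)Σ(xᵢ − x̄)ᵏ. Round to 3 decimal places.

x̄ = 2.9286
Σ(xᵢ − x̄)² = 854.9143 ⇒ m₂ = 122.13061
Σ(xᵢ − x̄)⁴ = 447705.5738 ⇒ m₄ = 63957.93912
m₂² = 14915.88645
g2 = m₄/m₂² − 3 = 4.28791 − 3 ≈ 1.288

1.288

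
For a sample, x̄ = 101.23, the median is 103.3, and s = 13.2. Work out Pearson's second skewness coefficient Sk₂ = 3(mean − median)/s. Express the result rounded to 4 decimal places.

-0.4705

Sk₂ = 3(101.23 − 103.3) / 13.2 = 3 × -2.0700 / 13.2
    = -6.2100 / 13.2 ≈ -0.4705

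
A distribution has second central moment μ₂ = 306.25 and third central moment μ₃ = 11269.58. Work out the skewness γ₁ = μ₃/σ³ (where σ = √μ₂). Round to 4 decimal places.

2.1028

σ = √μ₂ = √306.25 = 17.50000
σ³ = μ₂^(3/2) = 5359.37500
γ₁ = μ₃/σ³ = 11269.58 / 5359.37500 ≈ 2.1028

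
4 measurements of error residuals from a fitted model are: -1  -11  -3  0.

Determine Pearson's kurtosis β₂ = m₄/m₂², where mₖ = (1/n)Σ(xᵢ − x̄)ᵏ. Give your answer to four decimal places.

x̄ = -3.7500
Σ(xᵢ − x̄)² = 74.7500 ⇒ m₂ = 18.68750
Σ(xᵢ − x̄)⁴ = 3018.0781 ⇒ m₄ = 754.51953
m₂² = 349.22266
β₂ = m₄/m₂² = 754.51953 / 349.22266 ≈ 2.1606

2.1606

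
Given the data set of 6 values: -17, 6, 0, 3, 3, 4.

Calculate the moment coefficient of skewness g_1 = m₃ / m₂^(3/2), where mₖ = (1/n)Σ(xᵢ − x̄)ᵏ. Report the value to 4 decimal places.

-1.5854

x̄ = (-17 + 6 + 0 + 3 + 3 + 4) / 6 = -0.1667
deviations (xᵢ − x̄): -16.8333, 6.1667, 0.1667, 3.1667, 3.1667, 4.1667
Σ(xᵢ − x̄)² = 358.8333 ⇒ m₂ = 358.8333/6 = 59.80556
Σ(xᵢ − x̄)³ = -4399.5556 ⇒ m₃ = -4399.5556/6 = -733.25926
m₂^(3/2) = 59.80556^(1.5) = 462.50059
g_1 = m₃ / m₂^(3/2) = -733.25926 / 462.50059 ≈ -1.5854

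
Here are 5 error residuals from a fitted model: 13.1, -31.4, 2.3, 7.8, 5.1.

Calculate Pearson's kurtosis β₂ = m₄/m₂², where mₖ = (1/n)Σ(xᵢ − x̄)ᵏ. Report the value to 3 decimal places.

3.016

x̄ = -0.6200
Σ(xᵢ − x̄)² = 1247.7880 ⇒ m₂ = 249.55760
Σ(xᵢ − x̄)⁴ = 939185.8644 ⇒ m₄ = 187837.17287
m₂² = 62278.99572
β₂ = m₄/m₂² = 187837.17287 / 62278.99572 ≈ 3.016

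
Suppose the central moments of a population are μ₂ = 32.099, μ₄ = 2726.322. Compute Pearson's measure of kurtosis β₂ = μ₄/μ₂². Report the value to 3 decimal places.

2.646

μ₂² = 32.099² = 1030.34580
μ₄/μ₂² = 2726.322 / 1030.34580 = 2.64603
β₂ ≈ 2.646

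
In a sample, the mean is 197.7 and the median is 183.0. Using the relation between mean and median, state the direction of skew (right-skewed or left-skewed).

mean − median = 197.7 − 183.0 = 14.7
mean > median ⇒ the longer tail is on the right ⇒ right-skewed (positively skewed).

right-skewed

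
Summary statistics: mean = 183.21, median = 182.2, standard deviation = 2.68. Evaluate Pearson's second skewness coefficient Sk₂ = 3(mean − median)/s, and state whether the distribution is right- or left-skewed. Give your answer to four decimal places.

1.1306, right-skewed

Sk₂ = 3(183.21 − 182.2) / 2.68 = 3 × 1.0100 / 2.68
    = 3.0300 / 2.68 ≈ 1.1306
Sk₂ > 0 ⇒ mean > median ⇒ right-skewed (positive skew).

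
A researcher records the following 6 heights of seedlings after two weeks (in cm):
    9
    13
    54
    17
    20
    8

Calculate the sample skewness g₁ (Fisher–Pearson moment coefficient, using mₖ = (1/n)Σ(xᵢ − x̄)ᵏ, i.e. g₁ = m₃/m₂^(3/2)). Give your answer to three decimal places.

1.513

x̄ = (9 + 13 + 54 + 17 + 20 + 8) / 6 = 20.1667
deviations (xᵢ − x̄): -11.1667, -7.1667, 33.8333, -3.1667, -0.1667, -12.1667
Σ(xᵢ − x̄)² = 1478.8333 ⇒ m₂ = 1478.8333/6 = 246.47222
Σ(xᵢ − x̄)³ = 35135.5556 ⇒ m₃ = 35135.5556/6 = 5855.92593
m₂^(3/2) = 246.47222^(1.5) = 3869.47434
g₁ = m₃ / m₂^(3/2) = 5855.92593 / 3869.47434 ≈ 1.513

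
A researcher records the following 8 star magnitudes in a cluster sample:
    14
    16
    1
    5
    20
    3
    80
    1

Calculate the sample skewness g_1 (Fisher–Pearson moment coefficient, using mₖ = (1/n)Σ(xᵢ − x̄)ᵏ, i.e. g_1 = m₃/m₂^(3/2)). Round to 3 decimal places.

x̄ = (14 + 16 + 1 + 5 + 20 + 3 + 80 + 1) / 8 = 17.5000
deviations (xᵢ − x̄): -3.5000, -1.5000, -16.5000, -12.5000, 2.5000, -14.5000, 62.5000, -16.5000
Σ(xᵢ − x̄)² = 4838.0000 ⇒ m₂ = 4838.0000/8 = 604.75000
Σ(xᵢ − x̄)³ = 230124.0000 ⇒ m₃ = 230124.0000/8 = 28765.50000
m₂^(3/2) = 604.75000^(1.5) = 14871.80956
g_1 = m₃ / m₂^(3/2) = 28765.50000 / 14871.80956 ≈ 1.934

1.934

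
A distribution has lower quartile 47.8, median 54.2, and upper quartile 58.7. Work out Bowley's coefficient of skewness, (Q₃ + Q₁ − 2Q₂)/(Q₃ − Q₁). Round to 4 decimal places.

-0.1743

numerator: Q₃ + Q₁ − 2Q₂ = 58.7 + 47.8 − 2×54.2 = -1.9000
denominator: Q₃ − Q₁ = 58.7 − 47.8 = 10.9000
Bowley skewness = -1.9000 / 10.9000 ≈ -0.1743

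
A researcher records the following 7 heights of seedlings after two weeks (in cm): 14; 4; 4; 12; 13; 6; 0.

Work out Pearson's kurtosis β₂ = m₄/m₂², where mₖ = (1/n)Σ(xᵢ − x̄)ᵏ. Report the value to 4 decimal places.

x̄ = 7.5714
Σ(xᵢ − x̄)² = 175.7143 ⇒ m₂ = 25.10204
Σ(xᵢ − x̄)⁴ = 6578.7813 ⇒ m₄ = 939.82591
m₂² = 630.11245
β₂ = m₄/m₂² = 939.82591 / 630.11245 ≈ 1.4915

1.4915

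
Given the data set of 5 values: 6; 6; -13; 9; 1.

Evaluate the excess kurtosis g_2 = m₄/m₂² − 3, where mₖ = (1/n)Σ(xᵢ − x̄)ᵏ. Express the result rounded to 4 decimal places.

x̄ = 1.8000
Σ(xᵢ − x̄)² = 306.8000 ⇒ m₂ = 61.36000
Σ(xᵢ − x̄)⁴ = 51288.6560 ⇒ m₄ = 10257.73120
m₂² = 3765.04960
g_2 = m₄/m₂² − 3 = 2.72446 − 3 ≈ -0.2755

-0.2755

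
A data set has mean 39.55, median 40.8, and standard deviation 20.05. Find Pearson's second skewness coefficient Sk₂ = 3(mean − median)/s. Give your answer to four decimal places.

Sk₂ = 3(39.55 − 40.8) / 20.05 = 3 × -1.2500 / 20.05
    = -3.7500 / 20.05 ≈ -0.1870

-0.1870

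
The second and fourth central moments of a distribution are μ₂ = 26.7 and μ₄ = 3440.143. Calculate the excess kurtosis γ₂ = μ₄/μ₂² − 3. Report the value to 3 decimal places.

1.826

μ₂² = 26.7² = 712.89000
μ₄/μ₂² = 3440.143 / 712.89000 = 4.82563
γ₂ = 4.82563 − 3 ≈ 1.826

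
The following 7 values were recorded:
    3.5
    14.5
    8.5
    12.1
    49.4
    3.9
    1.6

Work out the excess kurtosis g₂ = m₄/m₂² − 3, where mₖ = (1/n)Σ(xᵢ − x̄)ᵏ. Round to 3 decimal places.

x̄ = 13.3571
Σ(xᵢ − x̄)² = 1650.3971 ⇒ m₂ = 235.77102
Σ(xᵢ − x̄)⁴ = 1724736.6650 ⇒ m₄ = 246390.95215
m₂² = 55587.97406
g₂ = m₄/m₂² − 3 = 4.43245 − 3 ≈ 1.432

1.432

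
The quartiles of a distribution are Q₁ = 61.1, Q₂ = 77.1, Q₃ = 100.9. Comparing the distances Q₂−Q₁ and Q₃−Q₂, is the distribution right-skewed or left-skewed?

Q₂ − Q₁ = 16.0;  Q₃ − Q₂ = 23.8
Q₃ − Q₂ > Q₂ − Q₁ ⇒ the upper half is more spread out ⇒ right-skewed.

right-skewed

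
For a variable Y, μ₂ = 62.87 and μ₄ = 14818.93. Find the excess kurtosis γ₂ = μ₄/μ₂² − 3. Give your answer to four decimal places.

μ₂² = 62.87² = 3952.63690
μ₄/μ₂² = 14818.93 / 3952.63690 = 3.74913
γ₂ = 3.74913 − 3 ≈ 0.7491

0.7491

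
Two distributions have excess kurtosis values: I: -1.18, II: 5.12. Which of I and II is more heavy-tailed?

Higher excess kurtosis ⇒ heavier tails relative to the normal distribution.
-1.18 vs 5.12: the larger is 5.12, so II has heavier tails. (II is leptokurtic — heavier-than-normal tails; the other is platykurtic.)

II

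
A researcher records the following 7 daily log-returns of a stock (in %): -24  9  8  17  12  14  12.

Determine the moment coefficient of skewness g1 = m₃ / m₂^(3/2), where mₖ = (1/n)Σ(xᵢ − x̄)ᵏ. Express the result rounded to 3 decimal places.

x̄ = (-24 + 9 + 8 + 17 + 12 + 14 + 12) / 7 = 6.8571
deviations (xᵢ − x̄): -30.8571, 2.1429, 1.1429, 10.1429, 5.1429, 7.1429, 5.1429
Σ(xᵢ − x̄)² = 1164.8571 ⇒ m₂ = 1164.8571/7 = 166.40816
Σ(xᵢ − x̄)³ = -27689.7551 ⇒ m₃ = -27689.7551/7 = -3955.67930
m₂^(3/2) = 166.40816^(1.5) = 2146.65346
g1 = m₃ / m₂^(3/2) = -3955.67930 / 2146.65346 ≈ -1.843

-1.843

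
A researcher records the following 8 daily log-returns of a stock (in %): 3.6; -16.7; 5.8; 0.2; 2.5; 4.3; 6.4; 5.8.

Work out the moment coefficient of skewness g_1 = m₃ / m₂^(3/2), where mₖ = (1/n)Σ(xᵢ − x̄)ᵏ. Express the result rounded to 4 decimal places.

x̄ = (3.6 - 16.7 + 5.8 + 0.2 + 2.5 + 4.3 + 6.4 + 5.8) / 8 = 1.4875
deviations (xᵢ − x̄): 2.1125, -18.1875, 4.3125, -1.2875, 1.0125, 2.8125, 4.9125, 4.3125
Σ(xᵢ − x̄)² = 407.1688 ⇒ m₂ = 407.1688/8 = 50.89609
Σ(xᵢ − x̄)³ = -5706.6202 ⇒ m₃ = -5706.6202/8 = -713.32752
m₂^(3/2) = 50.89609^(1.5) = 363.10036
g_1 = m₃ / m₂^(3/2) = -713.32752 / 363.10036 ≈ -1.9645

-1.9645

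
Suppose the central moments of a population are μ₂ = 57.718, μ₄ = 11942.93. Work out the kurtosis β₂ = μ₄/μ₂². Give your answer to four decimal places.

μ₂² = 57.718² = 3331.36752
μ₄/μ₂² = 11942.93 / 3331.36752 = 3.58499
β₂ ≈ 3.5850

3.5850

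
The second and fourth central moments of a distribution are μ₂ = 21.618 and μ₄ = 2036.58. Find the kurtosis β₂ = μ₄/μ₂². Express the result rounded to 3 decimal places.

4.358

μ₂² = 21.618² = 467.33792
μ₄/μ₂² = 2036.58 / 467.33792 = 4.35783
β₂ ≈ 4.358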